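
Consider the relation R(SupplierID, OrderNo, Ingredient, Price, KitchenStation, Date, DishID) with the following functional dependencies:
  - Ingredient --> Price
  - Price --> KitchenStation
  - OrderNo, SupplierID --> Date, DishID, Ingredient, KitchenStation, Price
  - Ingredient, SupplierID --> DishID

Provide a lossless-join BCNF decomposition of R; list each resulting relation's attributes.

{Date, Ingredient, OrderNo, SupplierID}; {DishID, Ingredient, SupplierID}; {Ingredient, Price}; {KitchenStation, Price}

Candidate key of the original relation: {OrderNo, SupplierID}.
In {Date, DishID, Ingredient, KitchenStation, OrderNo, Price, SupplierID}, {Ingredient} is not a superkey ({Ingredient}⁺ restricted to this set is {Ingredient, KitchenStation, Price}), so split on Ingredient --> KitchenStation, Price into {Ingredient, KitchenStation, Price} and {Date, DishID, Ingredient, OrderNo, SupplierID}.
In {Ingredient, KitchenStation, Price}, {Price} is not a superkey ({Price}⁺ restricted to this set is {KitchenStation, Price}), so split on Price --> KitchenStation into {KitchenStation, Price} and {Ingredient, Price}.
{KitchenStation, Price} has no BCNF violation.
{Ingredient, Price} has no BCNF violation.
In {Date, DishID, Ingredient, OrderNo, SupplierID}, {Ingredient, SupplierID} is not a superkey ({Ingredient, SupplierID}⁺ restricted to this set is {DishID, Ingredient, SupplierID}), so split on Ingredient, SupplierID --> DishID into {DishID, Ingredient, SupplierID} and {Date, Ingredient, OrderNo, SupplierID}.
{DishID, Ingredient, SupplierID} has no BCNF violation.
{Date, Ingredient, OrderNo, SupplierID} has no BCNF violation.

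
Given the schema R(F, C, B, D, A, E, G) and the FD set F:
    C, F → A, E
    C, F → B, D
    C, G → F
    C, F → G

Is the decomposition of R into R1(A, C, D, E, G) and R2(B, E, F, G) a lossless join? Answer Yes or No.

Common attributes: {E, G}; their closure is {E, G}.
Neither R1 nor R2 is contained in that closure, so the decomposition is lossy.

No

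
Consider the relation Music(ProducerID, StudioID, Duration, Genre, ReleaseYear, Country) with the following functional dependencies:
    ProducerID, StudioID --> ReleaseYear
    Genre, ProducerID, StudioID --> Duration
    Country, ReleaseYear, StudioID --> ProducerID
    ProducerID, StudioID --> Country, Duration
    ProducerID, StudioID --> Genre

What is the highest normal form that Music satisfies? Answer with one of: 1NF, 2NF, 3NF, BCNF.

Candidate keys: {Country, ReleaseYear, StudioID}, {ProducerID, StudioID}. Prime attributes: {Country, ProducerID, ReleaseYear, StudioID}.
Every FD has a superkey on the left, so the relation is in BCNF.

BCNF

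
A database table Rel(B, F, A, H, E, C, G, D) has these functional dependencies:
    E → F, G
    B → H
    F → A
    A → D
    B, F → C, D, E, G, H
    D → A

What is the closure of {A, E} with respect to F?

{A, D, E, F, G}

Start with {A, E}.
E → F, G applies; add {F, G} → now {A, E, F, G}.
A → D applies; add {D} → now {A, D, E, F, G}.
No further FD applies.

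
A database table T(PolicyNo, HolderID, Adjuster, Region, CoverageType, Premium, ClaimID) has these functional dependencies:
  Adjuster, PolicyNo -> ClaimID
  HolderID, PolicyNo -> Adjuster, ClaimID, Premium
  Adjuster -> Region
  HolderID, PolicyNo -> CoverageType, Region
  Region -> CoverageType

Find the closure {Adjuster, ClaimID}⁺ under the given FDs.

{Adjuster, ClaimID, CoverageType, Region}

Start with {Adjuster, ClaimID}.
Adjuster -> Region applies; add {Region} → now {Adjuster, ClaimID, Region}.
Region -> CoverageType applies; add {CoverageType} → now {Adjuster, ClaimID, CoverageType, Region}.
No further FD applies.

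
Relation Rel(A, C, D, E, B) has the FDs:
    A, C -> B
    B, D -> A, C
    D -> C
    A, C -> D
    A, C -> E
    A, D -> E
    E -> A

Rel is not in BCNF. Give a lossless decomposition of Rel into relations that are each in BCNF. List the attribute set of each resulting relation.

Candidate keys of the original relation: {A, C}, {A, D}, {B, D}, {C, E}, {D, E}.
In {A, B, C, D, E}, {D} is not a superkey ({D}⁺ restricted to this set is {C, D}), so split on D -> C into {C, D} and {A, B, D, E}.
{C, D}: every determinant is a superkey — BCNF.
In {A, B, D, E}, {E} is not a superkey ({E}⁺ restricted to this set is {A, E}), so split on E -> A into {A, E} and {B, D, E}.
{A, E}: every determinant is a superkey — BCNF.
{B, D, E}: every determinant is a superkey — BCNF.

{A, E}; {B, D, E}; {C, D}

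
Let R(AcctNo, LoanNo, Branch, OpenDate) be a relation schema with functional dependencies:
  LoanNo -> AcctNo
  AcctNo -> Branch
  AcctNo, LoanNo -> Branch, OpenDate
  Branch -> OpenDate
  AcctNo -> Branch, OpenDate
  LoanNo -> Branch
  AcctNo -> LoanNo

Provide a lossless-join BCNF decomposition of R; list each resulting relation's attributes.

{AcctNo, Branch, LoanNo}; {Branch, OpenDate}

Candidate keys of the original relation: {AcctNo}, {LoanNo}.
{AcctNo, Branch, LoanNo, OpenDate}: {Branch} determines {Branch, OpenDate} here but is not a superkey — split on Branch -> OpenDate, giving {Branch, OpenDate} and {AcctNo, Branch, LoanNo}.
{Branch, OpenDate} has no BCNF violation.
{AcctNo, Branch, LoanNo} has no BCNF violation.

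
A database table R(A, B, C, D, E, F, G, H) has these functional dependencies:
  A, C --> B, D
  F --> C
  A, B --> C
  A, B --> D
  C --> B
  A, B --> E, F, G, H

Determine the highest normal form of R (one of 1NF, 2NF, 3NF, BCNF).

Candidate keys: {A, B}, {A, C}, {A, F}. Prime attributes: {A, B, C, F}.
F --> C: {F}⁺ = {B, C, F}, which is not all of the attributes, so the left side is not a superkey — BCNF is violated.
Since {C} ⊆ prime attributes and every other non-superkey FD also has a prime right side, the schema is in 3NF.

3NF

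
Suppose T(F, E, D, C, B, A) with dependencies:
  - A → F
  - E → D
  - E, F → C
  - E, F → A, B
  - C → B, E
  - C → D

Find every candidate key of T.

{A, C}, {A, E}, {C, F}, {E, F}

{A, C}⁺ = {A, B, C, D, E, F} — all of the relation — so {A, C} is a candidate key.
{A, E}⁺ = {A, B, C, D, E, F} — all of the relation — so {A, E} is a candidate key.
{C, F}⁺ = {A, B, C, D, E, F} — all of the relation — so {C, F} is a candidate key.
{E, F}⁺ = {A, B, C, D, E, F} — all of the relation — so {E, F} is a candidate key.
No proper subset of any of these is a key, and no other minimal superkey exists.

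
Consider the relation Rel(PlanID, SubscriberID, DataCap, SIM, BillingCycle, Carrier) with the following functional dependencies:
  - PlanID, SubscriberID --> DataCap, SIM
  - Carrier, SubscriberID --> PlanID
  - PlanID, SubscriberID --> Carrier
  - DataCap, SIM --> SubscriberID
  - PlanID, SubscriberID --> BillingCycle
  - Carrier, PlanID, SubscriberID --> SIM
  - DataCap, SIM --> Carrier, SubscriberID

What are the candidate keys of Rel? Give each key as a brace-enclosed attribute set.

{Carrier, SubscriberID}, {DataCap, SIM}, {PlanID, SubscriberID}

{Carrier, SubscriberID} is a candidate key since {Carrier, SubscriberID}⁺ = {BillingCycle, Carrier, DataCap, PlanID, SIM, SubscriberID} covers every attribute.
{DataCap, SIM} is a candidate key since {DataCap, SIM}⁺ = {BillingCycle, Carrier, DataCap, PlanID, SIM, SubscriberID} covers every attribute.
{PlanID, SubscriberID} is a candidate key since {PlanID, SubscriberID}⁺ = {BillingCycle, Carrier, DataCap, PlanID, SIM, SubscriberID} covers every attribute.
Any other superkey properly contains one of these, so there are no further candidate keys.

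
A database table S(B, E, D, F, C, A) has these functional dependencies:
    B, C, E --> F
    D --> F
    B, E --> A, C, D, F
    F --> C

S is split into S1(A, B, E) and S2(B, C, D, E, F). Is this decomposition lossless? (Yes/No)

Yes

S1 ∩ S2 = {B, E}; its closure under F is {A, B, C, D, E, F}.
This includes all of S1, so the common attributes are a superkey of S1 — the join is lossless.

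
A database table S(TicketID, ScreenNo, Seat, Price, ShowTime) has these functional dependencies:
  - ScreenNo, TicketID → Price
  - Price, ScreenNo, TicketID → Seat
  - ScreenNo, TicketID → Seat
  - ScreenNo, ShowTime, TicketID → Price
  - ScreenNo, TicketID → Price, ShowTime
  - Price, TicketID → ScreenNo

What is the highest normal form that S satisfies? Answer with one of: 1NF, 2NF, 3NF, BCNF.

Candidate keys: {Price, TicketID}, {ScreenNo, TicketID}. Prime attributes: {Price, ScreenNo, TicketID}.
Each dependency's left side is a superkey — BCNF holds.

BCNF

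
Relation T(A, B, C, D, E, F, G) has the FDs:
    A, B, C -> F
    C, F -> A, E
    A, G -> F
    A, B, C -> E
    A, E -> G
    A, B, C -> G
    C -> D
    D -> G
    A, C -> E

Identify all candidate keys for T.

{A, B, C}, {B, C, F}

Attributes never on any right-hand side: {B, C} — every candidate key must contain all of them.
{A, B, C}⁺ = {A, B, C, D, E, F, G}, which is every attribute, so {A, B, C} is a candidate key.
{B, C, F}⁺ = {A, B, C, D, E, F, G}, which is every attribute, so {B, C, F} is a candidate key.
No proper subset of any of these is a key, and no other minimal superkey exists.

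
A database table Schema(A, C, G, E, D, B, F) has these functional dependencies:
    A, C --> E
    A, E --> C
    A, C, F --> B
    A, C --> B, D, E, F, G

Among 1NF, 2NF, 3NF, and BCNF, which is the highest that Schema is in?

Candidate keys: {A, C}, {A, E}. Prime attributes: {A, C, E}.
The left-hand side of every FD is a superkey, so BCNF is satisfied.

BCNF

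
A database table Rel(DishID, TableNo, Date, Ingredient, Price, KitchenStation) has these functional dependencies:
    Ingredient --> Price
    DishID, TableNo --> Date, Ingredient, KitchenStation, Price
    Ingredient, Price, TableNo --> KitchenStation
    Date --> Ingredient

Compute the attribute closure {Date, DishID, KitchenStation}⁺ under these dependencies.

Start with {Date, DishID, KitchenStation}.
Date --> Ingredient applies; add {Ingredient} → now {Date, DishID, Ingredient, KitchenStation}.
Ingredient --> Price applies; add {Price} → now {Date, DishID, Ingredient, KitchenStation, Price}.
No further FD applies.

{Date, DishID, Ingredient, KitchenStation, Price}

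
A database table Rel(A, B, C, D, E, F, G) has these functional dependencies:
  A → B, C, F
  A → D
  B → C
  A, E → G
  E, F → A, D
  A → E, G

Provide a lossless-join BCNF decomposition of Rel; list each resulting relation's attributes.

Candidate keys of the original relation: {A}, {E, F}.
In {A, B, C, D, E, F, G}, {B} is not a superkey ({B}⁺ restricted to this set is {B, C}), so split on B → C into {B, C} and {A, B, D, E, F, G}.
{B, C} has no BCNF violation.
{A, B, D, E, F, G} has no BCNF violation.

{A, B, D, E, F, G}; {B, C}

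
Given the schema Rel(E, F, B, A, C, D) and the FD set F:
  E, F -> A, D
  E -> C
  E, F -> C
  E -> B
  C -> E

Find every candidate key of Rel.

{C, F}, {E, F}

{F} never appears on the right of any FD, so every key must include it.
Closure of {C, F} is {A, B, C, D, E, F}, the whole schema; {C, F} is a candidate key.
Closure of {E, F} is {A, B, C, D, E, F}, the whole schema; {E, F} is a candidate key.
No proper subset of any of these is a key, and no other minimal superkey exists.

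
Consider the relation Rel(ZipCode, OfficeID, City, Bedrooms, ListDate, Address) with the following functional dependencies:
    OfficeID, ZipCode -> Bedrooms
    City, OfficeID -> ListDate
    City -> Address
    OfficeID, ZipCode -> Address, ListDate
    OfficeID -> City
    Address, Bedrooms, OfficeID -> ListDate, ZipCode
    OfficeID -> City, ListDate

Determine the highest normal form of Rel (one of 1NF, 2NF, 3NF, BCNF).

Candidate keys: {Bedrooms, OfficeID}, {OfficeID, ZipCode}. Prime attributes: {Bedrooms, OfficeID, ZipCode}.
For City, OfficeID -> ListDate we have {City, OfficeID}⁺ = {Address, City, ListDate, OfficeID}; {City, OfficeID} is not a superkey, so BCNF fails.
Because {ListDate} is non-prime and the left side of City, OfficeID -> ListDate is not a superkey, the relation is not in 3NF.
The proper key subset {OfficeID} of {Bedrooms, OfficeID} determines non-prime {Address, City, ListDate}, so the relation is not even in 2NF.

1NF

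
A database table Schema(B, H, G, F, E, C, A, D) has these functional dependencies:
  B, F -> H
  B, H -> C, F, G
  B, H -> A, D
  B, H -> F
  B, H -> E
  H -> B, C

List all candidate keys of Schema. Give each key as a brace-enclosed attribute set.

{B, F}, {H}

{H}⁺ = {A, B, C, D, E, F, G, H} — all of the relation — so {H} is a candidate key.
{B, F}⁺ = {A, B, C, D, E, F, G, H} — all of the relation — so {B, F} is a candidate key.
These are minimal and exhaustive — every other superkey contains one of them.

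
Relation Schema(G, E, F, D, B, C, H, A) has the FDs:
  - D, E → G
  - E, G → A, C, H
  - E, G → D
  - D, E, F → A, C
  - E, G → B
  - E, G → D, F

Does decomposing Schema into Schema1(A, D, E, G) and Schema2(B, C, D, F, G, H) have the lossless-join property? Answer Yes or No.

Schema1 ∩ Schema2 = {D, G}; its closure under F is {D, G}.
Neither Schema1 nor Schema2 is contained in that closure, so the decomposition is lossy.

No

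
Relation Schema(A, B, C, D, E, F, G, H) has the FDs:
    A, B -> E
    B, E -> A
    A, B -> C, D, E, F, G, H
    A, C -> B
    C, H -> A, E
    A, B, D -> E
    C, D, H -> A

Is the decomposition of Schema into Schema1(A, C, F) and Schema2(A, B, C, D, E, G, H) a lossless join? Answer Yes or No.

Yes

The shared attributes are {A, C} and {A, C}⁺ = {A, B, C, D, E, F, G, H}.
Since Schema1 ⊆ {A, B, C, D, E, F, G, H}, the intersection is a superkey of Schema1; the decomposition is lossless.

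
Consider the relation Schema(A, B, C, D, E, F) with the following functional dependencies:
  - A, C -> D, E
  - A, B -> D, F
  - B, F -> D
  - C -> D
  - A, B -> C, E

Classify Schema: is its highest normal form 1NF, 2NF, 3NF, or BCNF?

2NF

Candidate key: {A, B}. Prime attributes: {A, B}.
For A, C -> D, E we have {A, C}⁺ = {A, C, D, E}; {A, C} is not a superkey, so BCNF fails.
A, C -> D, E has non-prime {D, E} on the right and a non-superkey on the left, so 3NF fails.
No non-prime attribute depends on a proper subset of any candidate key, so 2NF holds.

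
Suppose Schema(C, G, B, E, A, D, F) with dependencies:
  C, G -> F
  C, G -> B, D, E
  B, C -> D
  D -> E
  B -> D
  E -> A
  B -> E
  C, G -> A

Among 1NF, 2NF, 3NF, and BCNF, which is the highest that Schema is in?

Candidate key: {C, G}. Prime attributes: {C, G}.
For B, C -> D we have {B, C}⁺ = {A, B, C, D, E}; {B, C} is not a superkey, so BCNF fails.
B, C -> D has non-prime {D} on the right and a non-superkey on the left, so 3NF fails.
No proper subset of a key has a non-prime attribute in its closure, so there is no partial dependency; 2NF holds.

2NF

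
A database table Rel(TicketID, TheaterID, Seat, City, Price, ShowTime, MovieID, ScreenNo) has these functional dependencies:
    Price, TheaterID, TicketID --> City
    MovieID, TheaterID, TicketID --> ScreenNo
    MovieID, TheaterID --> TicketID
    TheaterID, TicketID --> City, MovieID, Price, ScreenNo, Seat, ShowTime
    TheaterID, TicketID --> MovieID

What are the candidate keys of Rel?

No FD produces {TheaterID}, so it must be in every candidate key.
Closure of {MovieID, TheaterID} is {City, MovieID, Price, ScreenNo, Seat, ShowTime, TheaterID, TicketID}, the whole schema; {MovieID, TheaterID} is a candidate key.
Closure of {TheaterID, TicketID} is {City, MovieID, Price, ScreenNo, Seat, ShowTime, TheaterID, TicketID}, the whole schema; {TheaterID, TicketID} is a candidate key.
These are minimal and exhaustive — every other superkey contains one of them.

{MovieID, TheaterID}, {TheaterID, TicketID}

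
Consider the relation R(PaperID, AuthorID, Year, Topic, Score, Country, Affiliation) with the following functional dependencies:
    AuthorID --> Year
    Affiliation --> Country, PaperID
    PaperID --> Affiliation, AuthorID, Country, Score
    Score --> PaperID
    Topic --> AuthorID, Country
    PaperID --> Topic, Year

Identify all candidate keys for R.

{Affiliation}, {PaperID}, {Score}

Closure of {Affiliation} is {Affiliation, AuthorID, Country, PaperID, Score, Topic, Year}, the whole schema; {Affiliation} is a candidate key.
Closure of {PaperID} is {Affiliation, AuthorID, Country, PaperID, Score, Topic, Year}, the whole schema; {PaperID} is a candidate key.
Closure of {Score} is {Affiliation, AuthorID, Country, PaperID, Score, Topic, Year}, the whole schema; {Score} is a candidate key.
Any other superkey properly contains one of these, so there are no further candidate keys.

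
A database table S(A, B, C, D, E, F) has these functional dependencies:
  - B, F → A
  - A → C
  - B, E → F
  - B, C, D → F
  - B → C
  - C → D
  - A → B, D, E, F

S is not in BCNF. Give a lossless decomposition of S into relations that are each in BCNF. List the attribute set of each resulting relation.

{A, B, C, E, F}; {C, D}

Candidate keys of the original relation: {A}, {B}.
{A, B, C, D, E, F}: {C} determines {C, D} here but is not a superkey — split on C → D, giving {C, D} and {A, B, C, E, F}.
{C, D}: every determinant is a superkey — BCNF.
{A, B, C, E, F}: every determinant is a superkey — BCNF.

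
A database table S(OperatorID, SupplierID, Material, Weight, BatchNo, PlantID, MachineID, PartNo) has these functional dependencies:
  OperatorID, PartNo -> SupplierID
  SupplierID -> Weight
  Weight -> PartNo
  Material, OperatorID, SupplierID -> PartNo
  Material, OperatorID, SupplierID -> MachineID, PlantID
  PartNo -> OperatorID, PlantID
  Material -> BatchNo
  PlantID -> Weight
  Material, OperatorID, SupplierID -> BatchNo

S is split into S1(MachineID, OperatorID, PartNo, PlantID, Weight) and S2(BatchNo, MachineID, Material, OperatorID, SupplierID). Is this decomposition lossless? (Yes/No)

No

Common attributes: {MachineID, OperatorID}; their closure is {MachineID, OperatorID}.
The closure covers neither S1 nor S2 entirely; the join is not lossless.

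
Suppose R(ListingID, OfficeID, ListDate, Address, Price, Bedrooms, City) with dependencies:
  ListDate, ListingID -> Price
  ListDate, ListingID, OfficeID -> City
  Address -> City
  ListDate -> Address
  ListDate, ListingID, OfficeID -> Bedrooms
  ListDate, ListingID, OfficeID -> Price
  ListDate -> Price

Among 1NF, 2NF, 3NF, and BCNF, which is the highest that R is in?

Candidate key: {ListDate, ListingID, OfficeID}. Prime attributes: {ListDate, ListingID, OfficeID}.
ListDate, ListingID -> Price: {ListDate, ListingID}⁺ = {Address, City, ListDate, ListingID, Price}, which is not all of the attributes, so the left side is not a superkey — BCNF is violated.
Because {Price} is non-prime and the left side of ListDate, ListingID -> Price is not a superkey, the relation is not in 3NF.
{ListDate} is a proper subset of the key {ListDate, ListingID, OfficeID}, and {ListDate}⁺ contains the non-prime attributes {Address, City, Price} — a partial dependency, so 2NF is violated.

1NF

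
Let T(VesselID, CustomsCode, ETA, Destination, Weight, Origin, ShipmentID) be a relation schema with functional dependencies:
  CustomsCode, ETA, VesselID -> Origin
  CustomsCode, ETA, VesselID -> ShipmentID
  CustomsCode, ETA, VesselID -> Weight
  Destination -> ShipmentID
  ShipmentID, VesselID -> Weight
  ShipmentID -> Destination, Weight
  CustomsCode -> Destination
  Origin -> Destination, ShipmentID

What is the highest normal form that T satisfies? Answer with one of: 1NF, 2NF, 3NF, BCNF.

Candidate key: {CustomsCode, ETA, VesselID}. Prime attributes: {CustomsCode, ETA, VesselID}.
For Destination -> ShipmentID we have {Destination}⁺ = {Destination, ShipmentID, Weight}; {Destination} is not a superkey, so BCNF fails.
Destination -> ShipmentID has non-prime {ShipmentID} on the right and a non-superkey on the left, so 3NF fails.
{CustomsCode} is a proper subset of the key {CustomsCode, ETA, VesselID}, and {CustomsCode}⁺ contains the non-prime attributes {Destination, ShipmentID, Weight} — a partial dependency, so 2NF is violated.

1NF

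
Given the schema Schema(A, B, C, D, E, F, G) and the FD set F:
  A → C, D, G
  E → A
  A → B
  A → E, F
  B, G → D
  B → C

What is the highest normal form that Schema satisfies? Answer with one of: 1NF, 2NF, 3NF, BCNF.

Candidate keys: {A}, {E}. Prime attributes: {A, E}.
For B, G → D we have {B, G}⁺ = {B, C, D, G}; {B, G} is not a superkey, so BCNF fails.
Because {D} is non-prime and the left side of B, G → D is not a superkey, the relation is not in 3NF.
All keys have size 1, which rules out partial dependencies — 2NF is satisfied.

2NF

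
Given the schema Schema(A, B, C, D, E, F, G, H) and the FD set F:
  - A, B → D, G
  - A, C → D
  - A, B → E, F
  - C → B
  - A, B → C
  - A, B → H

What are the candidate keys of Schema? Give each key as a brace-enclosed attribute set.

{A} never appears on the right of any FD, so every key must include it.
{A, B}⁺ = {A, B, C, D, E, F, G, H} — all of the relation — so {A, B} is a candidate key.
{A, C}⁺ = {A, B, C, D, E, F, G, H} — all of the relation — so {A, C} is a candidate key.
Any other superkey properly contains one of these, so there are no further candidate keys.

{A, B}, {A, C}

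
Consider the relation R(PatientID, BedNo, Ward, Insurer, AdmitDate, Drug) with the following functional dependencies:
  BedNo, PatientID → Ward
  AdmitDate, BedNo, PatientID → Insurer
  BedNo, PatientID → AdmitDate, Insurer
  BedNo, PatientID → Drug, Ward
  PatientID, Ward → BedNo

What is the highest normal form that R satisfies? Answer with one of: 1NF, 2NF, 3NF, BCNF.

BCNF

Candidate keys: {BedNo, PatientID}, {PatientID, Ward}. Prime attributes: {BedNo, PatientID, Ward}.
Each dependency's left side is a superkey — BCNF holds.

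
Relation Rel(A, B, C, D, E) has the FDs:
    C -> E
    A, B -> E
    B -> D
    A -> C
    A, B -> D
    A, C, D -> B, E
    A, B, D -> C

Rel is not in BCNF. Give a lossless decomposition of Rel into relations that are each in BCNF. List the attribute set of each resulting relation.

Candidate keys of the original relation: {A, B}, {A, D}.
In {A, B, C, D, E}, {C} is not a superkey ({C}⁺ restricted to this set is {C, E}), so split on C -> E into {C, E} and {A, B, C, D}.
{C, E}: every determinant is a superkey — BCNF.
In {A, B, C, D}, {B} is not a superkey ({B}⁺ restricted to this set is {B, D}), so split on B -> D into {B, D} and {A, B, C}.
{B, D}: every determinant is a superkey — BCNF.
In {A, B, C}, {A} is not a superkey ({A}⁺ restricted to this set is {A, C}), so split on A -> C into {A, C} and {A, B}.
{A, C}: every determinant is a superkey — BCNF.
{A, B}: every determinant is a superkey — BCNF.

{A, B}; {A, C}; {B, D}; {C, E}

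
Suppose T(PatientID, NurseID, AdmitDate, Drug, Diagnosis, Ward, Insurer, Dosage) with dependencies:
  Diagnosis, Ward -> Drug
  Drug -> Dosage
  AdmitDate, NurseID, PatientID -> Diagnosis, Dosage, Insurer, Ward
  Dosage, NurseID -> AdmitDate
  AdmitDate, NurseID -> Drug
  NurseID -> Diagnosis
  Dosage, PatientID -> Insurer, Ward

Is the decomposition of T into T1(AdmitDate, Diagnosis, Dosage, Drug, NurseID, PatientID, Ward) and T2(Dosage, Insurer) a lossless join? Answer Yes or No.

No

Common attributes: {Dosage}; their closure is {Dosage}.
The closure covers neither T1 nor T2 entirely; the join is not lossless.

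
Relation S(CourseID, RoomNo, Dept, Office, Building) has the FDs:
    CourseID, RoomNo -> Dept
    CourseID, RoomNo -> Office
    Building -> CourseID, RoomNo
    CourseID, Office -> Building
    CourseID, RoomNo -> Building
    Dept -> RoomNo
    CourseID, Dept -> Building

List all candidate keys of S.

Closure of {Building} is {Building, CourseID, Dept, Office, RoomNo}, the whole schema; {Building} is a candidate key.
Closure of {CourseID, Dept} is {Building, CourseID, Dept, Office, RoomNo}, the whole schema; {CourseID, Dept} is a candidate key.
Closure of {CourseID, Office} is {Building, CourseID, Dept, Office, RoomNo}, the whole schema; {CourseID, Office} is a candidate key.
Closure of {CourseID, RoomNo} is {Building, CourseID, Dept, Office, RoomNo}, the whole schema; {CourseID, RoomNo} is a candidate key.
Any other superkey properly contains one of these, so there are no further candidate keys.

{Building}, {CourseID, Dept}, {CourseID, Office}, {CourseID, RoomNo}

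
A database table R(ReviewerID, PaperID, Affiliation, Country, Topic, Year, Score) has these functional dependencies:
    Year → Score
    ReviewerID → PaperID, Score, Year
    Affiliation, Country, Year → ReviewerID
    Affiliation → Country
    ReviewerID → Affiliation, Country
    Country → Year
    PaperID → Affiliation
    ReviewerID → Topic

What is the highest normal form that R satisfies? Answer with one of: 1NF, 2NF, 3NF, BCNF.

2NF

Candidate keys: {Affiliation}, {PaperID}, {ReviewerID}. Prime attributes: {Affiliation, PaperID, ReviewerID}.
For Year → Score we have {Year}⁺ = {Score, Year}; {Year} is not a superkey, so BCNF fails.
Year → Score has non-prime {Score} on the right and a non-superkey on the left, so 3NF fails.
With only single-attribute keys there can be no partial dependency, so 2NF holds.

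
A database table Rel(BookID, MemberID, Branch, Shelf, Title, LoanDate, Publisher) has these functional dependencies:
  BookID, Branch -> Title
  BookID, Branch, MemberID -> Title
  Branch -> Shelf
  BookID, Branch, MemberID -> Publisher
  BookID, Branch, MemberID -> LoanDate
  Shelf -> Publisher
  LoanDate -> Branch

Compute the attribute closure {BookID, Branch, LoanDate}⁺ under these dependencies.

Start with {BookID, Branch, LoanDate}.
BookID, Branch -> Title applies; add {Title} → now {BookID, Branch, LoanDate, Title}.
Branch -> Shelf applies; add {Shelf} → now {BookID, Branch, LoanDate, Shelf, Title}.
Shelf -> Publisher applies; add {Publisher} → now {BookID, Branch, LoanDate, Publisher, Shelf, Title}.
No further FD applies.

{BookID, Branch, LoanDate, Publisher, Shelf, Title}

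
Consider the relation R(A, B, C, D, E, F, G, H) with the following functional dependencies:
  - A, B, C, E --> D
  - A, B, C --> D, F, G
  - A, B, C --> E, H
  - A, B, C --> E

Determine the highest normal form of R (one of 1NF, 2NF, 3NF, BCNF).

BCNF

Candidate key: {A, B, C}. Prime attributes: {A, B, C}.
The left-hand side of every FD is a superkey, so BCNF is satisfied.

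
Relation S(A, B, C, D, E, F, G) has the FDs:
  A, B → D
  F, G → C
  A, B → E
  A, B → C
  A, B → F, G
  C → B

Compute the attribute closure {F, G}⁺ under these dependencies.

{B, C, F, G}

Start with {F, G}.
F, G → C applies; add {C} → now {C, F, G}.
C → B applies; add {B} → now {B, C, F, G}.
No further FD applies.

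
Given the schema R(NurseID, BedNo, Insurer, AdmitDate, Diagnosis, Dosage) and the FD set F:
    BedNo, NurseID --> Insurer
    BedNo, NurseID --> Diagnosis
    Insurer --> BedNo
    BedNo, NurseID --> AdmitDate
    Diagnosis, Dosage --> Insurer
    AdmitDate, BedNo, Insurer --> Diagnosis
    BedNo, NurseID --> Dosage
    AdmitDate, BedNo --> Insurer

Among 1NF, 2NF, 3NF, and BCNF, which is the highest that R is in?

3NF

Candidate keys: {BedNo, NurseID}, {Diagnosis, Dosage, NurseID}, {Insurer, NurseID}. Prime attributes: {BedNo, Diagnosis, Dosage, Insurer, NurseID}.
For Insurer --> BedNo we have {Insurer}⁺ = {BedNo, Insurer}; {Insurer} is not a superkey, so BCNF fails.
Since {BedNo} ⊆ prime attributes and every other non-superkey FD also has a prime right side, the schema is in 3NF.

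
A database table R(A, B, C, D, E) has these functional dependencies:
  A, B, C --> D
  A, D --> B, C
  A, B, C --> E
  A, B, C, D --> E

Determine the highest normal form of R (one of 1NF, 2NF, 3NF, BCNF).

BCNF

Candidate keys: {A, B, C}, {A, D}. Prime attributes: {A, B, C, D}.
Each dependency's left side is a superkey — BCNF holds.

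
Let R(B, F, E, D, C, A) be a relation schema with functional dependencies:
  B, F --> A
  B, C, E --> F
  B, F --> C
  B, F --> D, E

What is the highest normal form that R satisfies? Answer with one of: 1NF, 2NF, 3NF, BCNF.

Candidate keys: {B, C, E}, {B, F}. Prime attributes: {B, C, E, F}.
Every FD has a superkey on the left, so the relation is in BCNF.

BCNF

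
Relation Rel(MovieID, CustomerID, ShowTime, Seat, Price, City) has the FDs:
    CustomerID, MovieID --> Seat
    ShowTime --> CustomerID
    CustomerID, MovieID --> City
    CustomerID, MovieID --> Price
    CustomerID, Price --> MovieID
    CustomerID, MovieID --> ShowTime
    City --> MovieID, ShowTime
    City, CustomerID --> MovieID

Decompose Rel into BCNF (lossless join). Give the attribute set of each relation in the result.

Candidate keys of the original relation: {City}, {CustomerID, MovieID}, {CustomerID, Price}, {MovieID, ShowTime}, {Price, ShowTime}.
{City, CustomerID, MovieID, Price, Seat, ShowTime}: {ShowTime} determines {CustomerID, ShowTime} here but is not a superkey — split on ShowTime --> CustomerID, giving {CustomerID, ShowTime} and {City, MovieID, Price, Seat, ShowTime}.
{CustomerID, ShowTime} is in BCNF.
{City, MovieID, Price, Seat, ShowTime} is in BCNF.

{City, MovieID, Price, Seat, ShowTime}; {CustomerID, ShowTime}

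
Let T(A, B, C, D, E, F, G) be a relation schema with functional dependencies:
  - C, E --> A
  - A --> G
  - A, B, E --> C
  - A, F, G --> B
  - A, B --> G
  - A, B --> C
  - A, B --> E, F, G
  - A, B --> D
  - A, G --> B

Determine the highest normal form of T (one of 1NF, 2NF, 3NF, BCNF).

BCNF

Candidate keys: {A}, {C, E}. Prime attributes: {A, C, E}.
Each dependency's left side is a superkey — BCNF holds.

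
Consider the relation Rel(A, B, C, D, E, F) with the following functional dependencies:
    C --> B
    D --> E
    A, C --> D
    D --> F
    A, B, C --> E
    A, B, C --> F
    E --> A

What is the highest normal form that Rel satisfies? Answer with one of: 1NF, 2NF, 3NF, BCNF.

1NF

Candidate keys: {A, C}, {C, D}, {C, E}. Prime attributes: {A, C, D, E}.
For C --> B we have {C}⁺ = {B, C}; {C} is not a superkey, so BCNF fails.
C --> B determines the non-prime attribute {B} from a non-superkey — 3NF is violated.
The proper key subset {C} of {A, C} determines non-prime {B}, so the relation is not even in 2NF.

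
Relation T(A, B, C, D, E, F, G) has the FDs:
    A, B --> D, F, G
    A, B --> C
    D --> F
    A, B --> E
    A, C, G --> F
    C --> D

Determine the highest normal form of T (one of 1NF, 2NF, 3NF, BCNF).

Candidate key: {A, B}. Prime attributes: {A, B}.
D --> F breaks BCNF: {D}⁺ = {D, F}, so {D} is not a superkey.
D --> F has non-prime {F} on the right and a non-superkey on the left, so 3NF fails.
No proper subset of a key has a non-prime attribute in its closure, so there is no partial dependency; 2NF holds.

2NF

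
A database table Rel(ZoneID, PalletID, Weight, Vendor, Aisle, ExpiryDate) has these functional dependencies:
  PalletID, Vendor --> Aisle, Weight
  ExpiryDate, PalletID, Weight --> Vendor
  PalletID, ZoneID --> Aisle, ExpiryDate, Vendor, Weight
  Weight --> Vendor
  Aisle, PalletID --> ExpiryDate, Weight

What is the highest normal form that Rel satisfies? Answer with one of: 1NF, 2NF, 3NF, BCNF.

2NF

Candidate key: {PalletID, ZoneID}. Prime attributes: {PalletID, ZoneID}.
PalletID, Vendor --> Aisle, Weight: {PalletID, Vendor}⁺ = {Aisle, ExpiryDate, PalletID, Vendor, Weight}, which is not all of the attributes, so the left side is not a superkey — BCNF is violated.
PalletID, Vendor --> Aisle, Weight has non-prime {Aisle, Weight} on the right and a non-superkey on the left, so 3NF fails.
Checking every proper subset of each key, none determines a non-prime attribute — 2NF is satisfied.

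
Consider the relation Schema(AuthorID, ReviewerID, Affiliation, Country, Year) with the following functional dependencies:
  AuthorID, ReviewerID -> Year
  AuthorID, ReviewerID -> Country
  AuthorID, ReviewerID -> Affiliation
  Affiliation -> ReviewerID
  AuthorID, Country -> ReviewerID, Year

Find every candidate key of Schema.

Attributes never on any right-hand side: {AuthorID} — every candidate key must contain it.
Closure of {Affiliation, AuthorID} is {Affiliation, AuthorID, Country, ReviewerID, Year}, the whole schema; {Affiliation, AuthorID} is a candidate key.
Closure of {AuthorID, Country} is {Affiliation, AuthorID, Country, ReviewerID, Year}, the whole schema; {AuthorID, Country} is a candidate key.
Closure of {AuthorID, ReviewerID} is {Affiliation, AuthorID, Country, ReviewerID, Year}, the whole schema; {AuthorID, ReviewerID} is a candidate key.
These are minimal and exhaustive — every other superkey contains one of them.

{Affiliation, AuthorID}, {AuthorID, Country}, {AuthorID, ReviewerID}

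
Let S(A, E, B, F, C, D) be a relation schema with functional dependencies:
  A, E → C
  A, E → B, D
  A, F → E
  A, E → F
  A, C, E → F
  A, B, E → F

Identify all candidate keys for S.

{A} never appears on the right of any FD, so every key must include it.
{A, E}⁺ = {A, B, C, D, E, F}, which is every attribute, so {A, E} is a candidate key.
{A, F}⁺ = {A, B, C, D, E, F}, which is every attribute, so {A, F} is a candidate key.
These are minimal and exhaustive — every other superkey contains one of them.

{A, E}, {A, F}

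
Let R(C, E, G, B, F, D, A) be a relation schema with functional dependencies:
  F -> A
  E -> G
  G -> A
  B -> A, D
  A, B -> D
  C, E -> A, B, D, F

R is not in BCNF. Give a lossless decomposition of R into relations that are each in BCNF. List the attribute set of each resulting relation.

Candidate key of the original relation: {C, E}.
{A, B, C, D, E, F, G}: {F} determines {A, F} here but is not a superkey — split on F -> A, giving {A, F} and {B, C, D, E, F, G}.
{A, F} has no BCNF violation.
{B, C, D, E, F, G}: {E} determines {E, G} here but is not a superkey — split on E -> G, giving {E, G} and {B, C, D, E, F}.
{E, G} has no BCNF violation.
{B, C, D, E, F}: {B} determines {B, D} here but is not a superkey — split on B -> D, giving {B, D} and {B, C, E, F}.
{B, D} has no BCNF violation.
{B, C, E, F} has no BCNF violation.

{A, F}; {B, C, E, F}; {B, D}; {E, G}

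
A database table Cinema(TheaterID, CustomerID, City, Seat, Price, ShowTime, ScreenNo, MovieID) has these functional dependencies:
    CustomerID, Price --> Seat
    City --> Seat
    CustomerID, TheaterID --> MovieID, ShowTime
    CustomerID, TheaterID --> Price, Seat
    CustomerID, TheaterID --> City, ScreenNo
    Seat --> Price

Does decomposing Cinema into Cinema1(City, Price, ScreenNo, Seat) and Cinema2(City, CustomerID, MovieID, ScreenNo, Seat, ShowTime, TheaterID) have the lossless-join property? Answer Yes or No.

Common attributes: {City, ScreenNo, Seat}; their closure is {City, Price, ScreenNo, Seat}.
Since Cinema1 ⊆ {City, Price, ScreenNo, Seat}, the intersection is a superkey of Cinema1; the decomposition is lossless.

Yes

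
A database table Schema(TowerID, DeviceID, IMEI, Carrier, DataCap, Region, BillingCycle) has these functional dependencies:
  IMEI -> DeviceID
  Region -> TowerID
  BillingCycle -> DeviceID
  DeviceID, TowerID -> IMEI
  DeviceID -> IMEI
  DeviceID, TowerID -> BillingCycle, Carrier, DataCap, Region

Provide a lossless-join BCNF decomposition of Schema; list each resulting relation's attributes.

{BillingCycle, Carrier, DataCap, Region}; {BillingCycle, IMEI}; {DeviceID, IMEI}; {Region, TowerID}

Candidate keys of the original relation: {BillingCycle, Region}, {BillingCycle, TowerID}, {DeviceID, Region}, {DeviceID, TowerID}, {IMEI, Region}, {IMEI, TowerID}.
Within {BillingCycle, Carrier, DataCap, DeviceID, IMEI, Region, TowerID}: {IMEI}⁺ ∩ {BillingCycle, Carrier, DataCap, DeviceID, IMEI, Region, TowerID} = {DeviceID, IMEI}, not the whole set, so IMEI -> DeviceID violates BCNF; decompose into {DeviceID, IMEI} and {BillingCycle, Carrier, DataCap, IMEI, Region, TowerID}.
{DeviceID, IMEI}: every determinant is a superkey — BCNF.
Within {BillingCycle, Carrier, DataCap, IMEI, Region, TowerID}: {Region}⁺ ∩ {BillingCycle, Carrier, DataCap, IMEI, Region, TowerID} = {Region, TowerID}, not the whole set, so Region -> TowerID violates BCNF; decompose into {Region, TowerID} and {BillingCycle, Carrier, DataCap, IMEI, Region}.
{Region, TowerID}: every determinant is a superkey — BCNF.
Within {BillingCycle, Carrier, DataCap, IMEI, Region}: {BillingCycle}⁺ ∩ {BillingCycle, Carrier, DataCap, IMEI, Region} = {BillingCycle, IMEI}, not the whole set, so BillingCycle -> IMEI violates BCNF; decompose into {BillingCycle, IMEI} and {BillingCycle, Carrier, DataCap, Region}.
{BillingCycle, IMEI}: every determinant is a superkey — BCNF.
{BillingCycle, Carrier, DataCap, Region}: every determinant is a superkey — BCNF.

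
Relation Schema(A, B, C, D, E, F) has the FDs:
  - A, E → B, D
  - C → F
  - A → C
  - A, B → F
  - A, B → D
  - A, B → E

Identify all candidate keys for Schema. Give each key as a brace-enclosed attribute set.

{A, B}, {A, E}

No FD produces {A}, so it must be in every candidate key.
Closure of {A, B} is {A, B, C, D, E, F}, the whole schema; {A, B} is a candidate key.
Closure of {A, E} is {A, B, C, D, E, F}, the whole schema; {A, E} is a candidate key.
Any other superkey properly contains one of these, so there are no further candidate keys.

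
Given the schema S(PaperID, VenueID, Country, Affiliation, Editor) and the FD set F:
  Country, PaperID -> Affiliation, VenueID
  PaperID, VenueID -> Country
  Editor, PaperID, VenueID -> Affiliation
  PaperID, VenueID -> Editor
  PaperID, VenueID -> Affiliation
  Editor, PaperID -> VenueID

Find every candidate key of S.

{PaperID} never appears on the right of any FD, so every key must include it.
{Country, PaperID}⁺ = {Affiliation, Country, Editor, PaperID, VenueID}, which is every attribute, so {Country, PaperID} is a candidate key.
{Editor, PaperID}⁺ = {Affiliation, Country, Editor, PaperID, VenueID}, which is every attribute, so {Editor, PaperID} is a candidate key.
{PaperID, VenueID}⁺ = {Affiliation, Country, Editor, PaperID, VenueID}, which is every attribute, so {PaperID, VenueID} is a candidate key.
These are minimal and exhaustive — every other superkey contains one of them.

{Country, PaperID}, {Editor, PaperID}, {PaperID, VenueID}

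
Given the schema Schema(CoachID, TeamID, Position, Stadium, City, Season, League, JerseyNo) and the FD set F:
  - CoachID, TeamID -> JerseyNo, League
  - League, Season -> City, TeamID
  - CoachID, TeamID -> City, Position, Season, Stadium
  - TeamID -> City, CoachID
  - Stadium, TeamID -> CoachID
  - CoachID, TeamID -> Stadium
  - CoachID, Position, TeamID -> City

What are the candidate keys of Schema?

{League, Season}, {TeamID}

{TeamID}⁺ = {City, CoachID, JerseyNo, League, Position, Season, Stadium, TeamID} — all of the relation — so {TeamID} is a candidate key.
{League, Season}⁺ = {City, CoachID, JerseyNo, League, Position, Season, Stadium, TeamID} — all of the relation — so {League, Season} is a candidate key.
Any other superkey properly contains one of these, so there are no further candidate keys.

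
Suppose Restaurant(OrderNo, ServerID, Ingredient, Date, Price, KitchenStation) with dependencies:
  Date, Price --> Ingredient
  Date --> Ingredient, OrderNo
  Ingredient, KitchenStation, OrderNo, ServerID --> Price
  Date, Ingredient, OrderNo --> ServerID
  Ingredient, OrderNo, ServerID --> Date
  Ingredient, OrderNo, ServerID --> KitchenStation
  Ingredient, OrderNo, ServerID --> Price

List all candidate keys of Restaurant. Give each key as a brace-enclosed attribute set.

{Date}, {Ingredient, OrderNo, ServerID}

{Date}⁺ = {Date, Ingredient, KitchenStation, OrderNo, Price, ServerID} — all of the relation — so {Date} is a candidate key.
{Ingredient, OrderNo, ServerID}⁺ = {Date, Ingredient, KitchenStation, OrderNo, Price, ServerID} — all of the relation — so {Ingredient, OrderNo, ServerID} is a candidate key.
Any other superkey properly contains one of these, so there are no further candidate keys.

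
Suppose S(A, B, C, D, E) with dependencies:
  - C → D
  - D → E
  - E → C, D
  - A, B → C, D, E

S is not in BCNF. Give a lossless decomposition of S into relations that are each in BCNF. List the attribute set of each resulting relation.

Candidate key of the original relation: {A, B}.
Within {A, B, C, D, E}: {C}⁺ ∩ {A, B, C, D, E} = {C, D, E}, not the whole set, so C → D, E violates BCNF; decompose into {C, D, E} and {A, B, C}.
{C, D, E} is in BCNF.
{A, B, C} is in BCNF.

{A, B, C}; {C, D, E}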